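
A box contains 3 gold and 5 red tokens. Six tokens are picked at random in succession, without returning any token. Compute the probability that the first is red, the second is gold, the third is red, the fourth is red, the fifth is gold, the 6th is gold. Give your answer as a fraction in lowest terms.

1/56

Multiply the conditional probability of each draw in order, without replacement, so each draw removes one from its color and from the total.
P = (5/8) · (3/7) · (4/6) · (3/5) · (2/4) · (1/3) = 1/56 ≈ 0.0179.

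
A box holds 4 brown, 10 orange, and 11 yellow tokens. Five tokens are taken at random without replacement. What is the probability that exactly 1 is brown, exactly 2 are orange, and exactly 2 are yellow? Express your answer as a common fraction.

30/161

Unordered draws without replacement: count favorable combinations over C(25,5).
Favorable = C(4,1) · C(10,2) · C(11,2) = 9900; total = C(25,5) = 53130.
P = 9900/53130 = 30/161 ≈ 0.1863.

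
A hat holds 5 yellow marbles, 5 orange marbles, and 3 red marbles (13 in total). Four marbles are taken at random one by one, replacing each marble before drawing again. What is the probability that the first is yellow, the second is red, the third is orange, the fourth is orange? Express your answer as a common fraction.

375/28561

Multiply the conditional probability of each draw in order, with replacement (the composition resets each draw).
P = (5/13) · (3/13) · (5/13) · (5/13) = 375/28561 ≈ 0.0131.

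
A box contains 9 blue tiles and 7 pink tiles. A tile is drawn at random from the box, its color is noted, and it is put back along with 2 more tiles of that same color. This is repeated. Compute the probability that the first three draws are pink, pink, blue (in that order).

Track the composition after each reinforcement of +2.
P = (7/16) · (9/18) · (9/20) = 63/640 ≈ 0.0984.

63/640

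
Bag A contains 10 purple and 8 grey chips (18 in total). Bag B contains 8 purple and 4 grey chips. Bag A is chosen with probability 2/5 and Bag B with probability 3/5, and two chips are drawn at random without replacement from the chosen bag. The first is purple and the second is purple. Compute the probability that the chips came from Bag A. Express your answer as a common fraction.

P(E | Bag A) = 5/17; P(E | Bag B) = 14/33.
P(E) = 2/5·5/17 + 3/5·14/33 = 348/935.
By Bayes' rule, P(Bag A | E) = 2/17 / 348/935 = 55/174 ≈ 0.3161.

55/174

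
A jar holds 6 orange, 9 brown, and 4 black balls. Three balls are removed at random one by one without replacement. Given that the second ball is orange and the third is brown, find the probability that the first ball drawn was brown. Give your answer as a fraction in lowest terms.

8/17

P(first=brown and the second ball is orange and the third is brown) = (9/19)·(6/18)·(8/17) = 24/323.
P(E) = Σ over first color = 15/323 + 24/323 + 12/323 = 3/19.
By Bayes, P(first=brown | E) = 24/323 / 3/19 = 8/17 ≈ 0.4706.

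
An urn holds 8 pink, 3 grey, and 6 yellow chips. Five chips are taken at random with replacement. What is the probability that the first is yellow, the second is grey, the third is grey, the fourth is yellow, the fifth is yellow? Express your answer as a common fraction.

Multiply the conditional probability of each draw in order, with replacement (the composition resets each draw).
P = (6/17) · (3/17) · (3/17) · (6/17) · (6/17) = 1944/1419857 ≈ 0.0014.

1944/1419857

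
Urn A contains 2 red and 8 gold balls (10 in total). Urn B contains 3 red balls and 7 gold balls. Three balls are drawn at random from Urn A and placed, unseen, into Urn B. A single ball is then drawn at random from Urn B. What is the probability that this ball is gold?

47/65

Condition on how many of the transferred balls are gold (from Urn A: 8 gold of 10; then Urn B has 13 total).
  1 gold: C(8,1)C(2,2)/C(10,3) = 1/15; then P = 8/13
  2 gold: C(8,2)C(2,1)/C(10,3) = 7/15; then P = 9/13
  3 gold: C(8,3)C(2,0)/C(10,3) = 7/15; then P = 10/13
P(gold from Urn B) = 47/65 ≈ 0.7231.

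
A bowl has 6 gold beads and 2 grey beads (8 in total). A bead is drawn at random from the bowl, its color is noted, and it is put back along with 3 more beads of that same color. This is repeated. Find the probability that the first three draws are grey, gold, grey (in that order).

Track the composition after each reinforcement of +3.
P = (2/8) · (6/11) · (5/14) = 15/308 ≈ 0.0487.

15/308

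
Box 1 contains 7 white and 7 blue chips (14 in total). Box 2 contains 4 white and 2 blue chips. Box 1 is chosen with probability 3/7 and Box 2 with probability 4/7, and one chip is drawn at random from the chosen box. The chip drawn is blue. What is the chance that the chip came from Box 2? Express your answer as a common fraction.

8/17

P(blue | Box 1) = 1/2; P(blue | Box 2) = 1/3.
P(blue) = 3/7·1/2 + 4/7·1/3 = 17/42.
By Bayes' rule, P(Box 2 | blue) = 4/21 / 17/42 = 8/17 ≈ 0.4706.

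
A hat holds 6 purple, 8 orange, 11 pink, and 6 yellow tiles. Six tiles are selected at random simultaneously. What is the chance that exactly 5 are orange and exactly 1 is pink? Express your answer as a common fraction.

88/105183

Unordered draws without replacement: count favorable combinations over C(31,6).
Favorable = C(6,0) · C(8,5) · C(11,1) · C(6,0) = 616; total = C(31,6) = 736281.
P = 616/736281 = 88/105183 ≈ 0.0008.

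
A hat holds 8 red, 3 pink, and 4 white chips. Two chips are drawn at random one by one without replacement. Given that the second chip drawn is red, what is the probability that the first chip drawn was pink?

3/14

P(first=pink and the second chip drawn is red) = (3/15)·(8/14) = 4/35.
P(the second chip drawn is red) = Σ over first color = 4/15 + 4/35 + 16/105 = 8/15.
By Bayes, P(first=pink | the second chip drawn is red) = 4/35 / 8/15 = 3/14 ≈ 0.2143.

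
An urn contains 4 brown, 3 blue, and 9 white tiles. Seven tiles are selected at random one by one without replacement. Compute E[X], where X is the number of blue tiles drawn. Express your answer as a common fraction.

21/16

By linearity of expectation, E[X] = Σ P(draw i is blue); by symmetry each draw (even without replacement) has P(blue) = 3/16.
E[X] = 7 · 3/16 = 21/16 ≈ 1.3125.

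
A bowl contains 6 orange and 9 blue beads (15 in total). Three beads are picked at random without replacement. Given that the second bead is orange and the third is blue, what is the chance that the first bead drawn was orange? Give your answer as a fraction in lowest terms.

P(first=orange and the second bead is orange and the third is blue) = (6/15)·(5/14)·(9/13) = 9/91.
P(E) = Σ over first color = 9/91 + 72/455 = 9/35.
By Bayes, P(first=orange | E) = 9/91 / 9/35 = 5/13 ≈ 0.3846.

5/13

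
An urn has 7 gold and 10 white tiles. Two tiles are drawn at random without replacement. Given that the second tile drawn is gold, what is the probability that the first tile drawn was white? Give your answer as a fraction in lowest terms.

5/8

P(first=white and the second tile drawn is gold) = (10/17)·(7/16) = 35/136.
P(the second tile drawn is gold) = Σ over first color = 21/136 + 35/136 = 7/17.
By Bayes, P(first=white | the second tile drawn is gold) = 35/136 / 7/17 = 5/8 ≈ 0.6250.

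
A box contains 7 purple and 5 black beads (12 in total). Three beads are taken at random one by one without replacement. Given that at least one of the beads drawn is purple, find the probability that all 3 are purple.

P(all 3 purple) = C(7,3)/C(12,3) = 7/44; P(at least one purple) = 1 − C(5,3)/C(12,3) = 21/22.
Since 'all 3 purple' ⊆ 'at least one purple', P(all 3 | at least one) = 7/44 / 21/22 = 1/6 ≈ 0.1667.

1/6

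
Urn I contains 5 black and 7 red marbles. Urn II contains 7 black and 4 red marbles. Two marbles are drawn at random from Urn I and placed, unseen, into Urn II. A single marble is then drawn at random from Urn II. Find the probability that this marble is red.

Condition on how many of the transferred marbles are red (from Urn I: 7 red of 12; then Urn II has 13 total).
  0 red: C(7,0)C(5,2)/C(12,2) = 5/33; then P = 4/13
  1 red: C(7,1)C(5,1)/C(12,2) = 35/66; then P = 5/13
  2 red: C(7,2)C(5,0)/C(12,2) = 7/22; then P = 6/13
P(red from Urn II) = 31/78 ≈ 0.3974.

31/78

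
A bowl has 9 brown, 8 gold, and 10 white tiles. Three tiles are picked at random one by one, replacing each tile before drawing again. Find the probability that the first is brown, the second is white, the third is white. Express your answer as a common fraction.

Multiply the conditional probability of each draw in order, with replacement (the composition resets each draw).
P = (9/27) · (10/27) · (10/27) = 100/2187 ≈ 0.0457.

100/2187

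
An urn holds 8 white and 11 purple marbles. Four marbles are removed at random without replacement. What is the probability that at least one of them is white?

591/646

Use the complement: P(at least one white) = 1 − P(no white).
P(none) = C(11,4)/C(19,4) = 330/3876.
So P = 1 − 330/3876 = 591/646 ≈ 0.9149.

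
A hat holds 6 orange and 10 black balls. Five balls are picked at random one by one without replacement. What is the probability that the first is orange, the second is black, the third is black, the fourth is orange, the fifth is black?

Multiply the conditional probability of each draw in order, without replacement, so each draw removes one from its color and from the total.
P = (6/16) · (10/15) · (9/14) · (5/13) · (8/12) = 15/364 ≈ 0.0412.

15/364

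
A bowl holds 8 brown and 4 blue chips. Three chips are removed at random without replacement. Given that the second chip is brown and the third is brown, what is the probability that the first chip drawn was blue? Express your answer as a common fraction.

2/5

P(first=blue and the second chip is brown and the third is brown) = (4/12)·(8/11)·(7/10) = 28/165.
P(E) = Σ over first color = 14/55 + 28/165 = 14/33.
By Bayes, P(first=blue | E) = 28/165 / 14/33 = 2/5 ≈ 0.4000.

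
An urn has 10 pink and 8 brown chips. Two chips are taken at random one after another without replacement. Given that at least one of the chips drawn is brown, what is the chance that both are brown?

P(both brown) = C(8,2)/C(18,2) = 28/153; P(at least one brown) = 1 − C(10,2)/C(18,2) = 12/17.
Since 'both brown' ⊆ 'at least one brown', P(both | at least one) = 28/153 / 12/17 = 7/27 ≈ 0.2593.

7/27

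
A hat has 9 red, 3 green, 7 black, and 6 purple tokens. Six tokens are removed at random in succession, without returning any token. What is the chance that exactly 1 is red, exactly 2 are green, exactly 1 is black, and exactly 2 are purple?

Unordered draws without replacement: count favorable combinations over C(25,6).
Favorable = C(9,1) · C(3,2) · C(7,1) · C(6,2) = 2835; total = C(25,6) = 177100.
P = 2835/177100 = 81/5060 ≈ 0.0160.

81/5060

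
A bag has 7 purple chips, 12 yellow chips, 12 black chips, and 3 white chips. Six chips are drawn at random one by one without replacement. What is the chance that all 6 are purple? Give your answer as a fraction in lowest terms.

7/1344904

Unordered draws without replacement: count favorable combinations over C(34,6).
Favorable = C(7,6) · C(12,0) · C(12,0) · C(3,0) = 7; total = C(34,6) = 1344904.
P = 7/1344904 = 7/1344904 ≈ 0.0000.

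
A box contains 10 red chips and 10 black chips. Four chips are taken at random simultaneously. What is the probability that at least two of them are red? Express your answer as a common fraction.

229/323

Sum the hypergeometric tail for j = 2,…,4 red chips.
Favorable = C(10,2)·C(10,2) + C(10,3)·C(10,1) + C(10,4)·C(10,0) = 3435; total = C(20,4) = 4845.
P = 3435/4845 = 229/323 ≈ 0.7090.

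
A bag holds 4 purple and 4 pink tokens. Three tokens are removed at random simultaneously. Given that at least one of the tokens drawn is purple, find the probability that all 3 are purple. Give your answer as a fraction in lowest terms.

P(all 3 purple) = C(4,3)/C(8,3) = 1/14; P(at least one purple) = 1 − C(4,3)/C(8,3) = 13/14.
Since 'all 3 purple' ⊆ 'at least one purple', P(all 3 | at least one) = 1/14 / 13/14 = 1/13 ≈ 0.0769.

1/13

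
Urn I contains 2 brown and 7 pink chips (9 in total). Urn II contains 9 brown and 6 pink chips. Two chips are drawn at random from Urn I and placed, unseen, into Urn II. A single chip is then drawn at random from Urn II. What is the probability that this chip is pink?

Condition on how many of the transferred chips are pink (from Urn I: 7 pink of 9; then Urn II has 17 total).
  0 pink: C(7,0)C(2,2)/C(9,2) = 1/36; then P = 6/17
  1 pink: C(7,1)C(2,1)/C(9,2) = 7/18; then P = 7/17
  2 pink: C(7,2)C(2,0)/C(9,2) = 7/12; then P = 8/17
P(pink from Urn II) = 4/9 ≈ 0.4444.

4/9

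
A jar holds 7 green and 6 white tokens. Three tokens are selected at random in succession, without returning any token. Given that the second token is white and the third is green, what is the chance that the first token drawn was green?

P(first=green and the second token is white and the third is green) = (7/13)·(6/12)·(6/11) = 21/143.
P(E) = Σ over first color = 21/143 + 35/286 = 7/26.
By Bayes, P(first=green | E) = 21/143 / 7/26 = 6/11 ≈ 0.5455.

6/11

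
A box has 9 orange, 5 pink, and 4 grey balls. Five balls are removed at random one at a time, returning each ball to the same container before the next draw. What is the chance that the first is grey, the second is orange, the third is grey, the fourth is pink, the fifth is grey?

10/6561

Multiply the conditional probability of each draw in order, with replacement (the composition resets each draw).
P = (4/18) · (9/18) · (4/18) · (5/18) · (4/18) = 10/6561 ≈ 0.0015.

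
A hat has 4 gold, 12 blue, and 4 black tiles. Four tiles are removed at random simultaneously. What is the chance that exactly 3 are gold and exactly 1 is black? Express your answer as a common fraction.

16/4845

Unordered draws without replacement: count favorable combinations over C(20,4).
Favorable = C(4,3) · C(12,0) · C(4,1) = 16; total = C(20,4) = 4845.
P = 16/4845 = 16/4845 ≈ 0.0033.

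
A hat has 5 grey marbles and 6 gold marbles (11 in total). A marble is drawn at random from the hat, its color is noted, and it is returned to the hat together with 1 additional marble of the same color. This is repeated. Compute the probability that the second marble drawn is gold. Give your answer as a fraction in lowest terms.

6/11

Condition on the first draw. If first is gold (prob 6/11), second-gold has prob (7)/(12); if not (prob 5/11), it has prob 6/(12).
P = (6/11)·(7/12) + (5/11)·(6/12) = 6/11 ≈ 0.5455.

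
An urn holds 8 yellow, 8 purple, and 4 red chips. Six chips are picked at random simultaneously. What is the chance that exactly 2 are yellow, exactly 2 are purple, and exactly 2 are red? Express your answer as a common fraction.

196/1615

Unordered draws without replacement: count favorable combinations over C(20,6).
Favorable = C(8,2) · C(8,2) · C(4,2) = 4704; total = C(20,6) = 38760.
P = 4704/38760 = 196/1615 ≈ 0.1214.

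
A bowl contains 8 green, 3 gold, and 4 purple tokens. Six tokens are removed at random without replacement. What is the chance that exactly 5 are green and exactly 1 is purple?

32/715

Unordered draws without replacement: count favorable combinations over C(15,6).
Favorable = C(8,5) · C(3,0) · C(4,1) = 224; total = C(15,6) = 5005.
P = 224/5005 = 32/715 ≈ 0.0448.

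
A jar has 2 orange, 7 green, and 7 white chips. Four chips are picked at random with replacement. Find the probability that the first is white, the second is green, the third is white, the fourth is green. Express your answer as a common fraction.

2401/65536

Multiply the conditional probability of each draw in order, with replacement (the composition resets each draw).
P = (7/16) · (7/16) · (7/16) · (7/16) = 2401/65536 ≈ 0.0366.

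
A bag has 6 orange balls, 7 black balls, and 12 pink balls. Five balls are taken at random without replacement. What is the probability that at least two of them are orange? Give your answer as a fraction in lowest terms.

Sum the hypergeometric tail for j = 2,…,5 orange balls.
Favorable = C(6,2)·C(19,3) + C(6,3)·C(19,2) + C(6,4)·C(19,1) + C(6,5)·C(19,0) = 18246; total = C(25,5) = 53130.
P = 18246/53130 = 3041/8855 ≈ 0.3434.

3041/8855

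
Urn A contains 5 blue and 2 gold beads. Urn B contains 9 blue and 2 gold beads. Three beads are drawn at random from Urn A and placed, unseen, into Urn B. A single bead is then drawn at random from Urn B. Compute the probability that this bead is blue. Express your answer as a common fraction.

Condition on how many of the transferred beads are blue (from Urn A: 5 blue of 7; then Urn B has 14 total).
  1 blue: C(5,1)C(2,2)/C(7,3) = 1/7; then P = 10/14
  2 blue: C(5,2)C(2,1)/C(7,3) = 4/7; then P = 11/14
  3 blue: C(5,3)C(2,0)/C(7,3) = 2/7; then P = 12/14
P(blue from Urn B) = 39/49 ≈ 0.7959.

39/49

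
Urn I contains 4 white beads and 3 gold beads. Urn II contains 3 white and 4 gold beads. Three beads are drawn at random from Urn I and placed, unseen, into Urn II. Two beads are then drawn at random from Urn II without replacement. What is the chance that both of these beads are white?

1/5

Condition on how many of the transferred beads are white (from Urn I: 4 white of 7; then Urn II has 10 total).
  0 white: C(4,0)C(3,3)/C(7,3) = 1/35; then P = C(3,2)/C(10,2) = 1/15
  1 white: C(4,1)C(3,2)/C(7,3) = 12/35; then P = C(4,2)/C(10,2) = 2/15
  2 white: C(4,2)C(3,1)/C(7,3) = 18/35; then P = C(5,2)/C(10,2) = 2/9
  3 white: C(4,3)C(3,0)/C(7,3) = 4/35; then P = C(6,2)/C(10,2) = 1/3
P(both white) = 1/5 ≈ 0.2000.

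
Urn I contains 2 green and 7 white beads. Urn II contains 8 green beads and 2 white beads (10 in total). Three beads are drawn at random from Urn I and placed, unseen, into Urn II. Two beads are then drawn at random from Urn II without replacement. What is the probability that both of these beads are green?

Condition on how many of the transferred beads are green (from Urn I: 2 green of 9; then Urn II has 13 total).
  0 green: C(2,0)C(7,3)/C(9,3) = 5/12; then P = C(8,2)/C(13,2) = 14/39
  1 green: C(2,1)C(7,2)/C(9,3) = 1/2; then P = C(9,2)/C(13,2) = 6/13
  2 green: C(2,2)C(7,1)/C(9,3) = 1/12; then P = C(10,2)/C(13,2) = 15/26
P(both green) = 401/936 ≈ 0.4284.

401/936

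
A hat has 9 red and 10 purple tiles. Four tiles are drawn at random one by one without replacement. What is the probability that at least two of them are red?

431/646

Sum the hypergeometric tail for j = 2,…,4 red tiles.
Favorable = C(9,2)·C(10,2) + C(9,3)·C(10,1) + C(9,4)·C(10,0) = 2586; total = C(19,4) = 3876.
P = 2586/3876 = 431/646 ≈ 0.6672.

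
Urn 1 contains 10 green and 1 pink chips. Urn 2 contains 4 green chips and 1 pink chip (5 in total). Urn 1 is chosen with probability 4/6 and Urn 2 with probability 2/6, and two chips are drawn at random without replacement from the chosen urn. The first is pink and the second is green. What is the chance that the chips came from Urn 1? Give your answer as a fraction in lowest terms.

10/21

P(E | Urn 1) = 1/11; P(E | Urn 2) = 1/5.
P(E) = 2/3·1/11 + 1/3·1/5 = 7/55.
By Bayes' rule, P(Urn 1 | E) = 2/33 / 7/55 = 10/21 ≈ 0.4762.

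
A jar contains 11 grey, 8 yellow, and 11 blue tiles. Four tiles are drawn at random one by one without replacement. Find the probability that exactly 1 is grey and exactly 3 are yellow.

88/3915

Unordered draws without replacement: count favorable combinations over C(30,4).
Favorable = C(11,1) · C(8,3) · C(11,0) = 616; total = C(30,4) = 27405.
P = 616/27405 = 88/3915 ≈ 0.0225.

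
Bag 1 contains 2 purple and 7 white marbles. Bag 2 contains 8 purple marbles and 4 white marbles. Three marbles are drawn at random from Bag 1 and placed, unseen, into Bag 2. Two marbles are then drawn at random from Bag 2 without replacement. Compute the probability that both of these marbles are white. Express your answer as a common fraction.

Condition on how many of the transferred marbles are white (from Bag 1: 7 white of 9; then Bag 2 has 15 total).
  1 white: C(7,1)C(2,2)/C(9,3) = 1/12; then P = C(5,2)/C(15,2) = 2/21
  2 white: C(7,2)C(2,1)/C(9,3) = 1/2; then P = C(6,2)/C(15,2) = 1/7
  3 white: C(7,3)C(2,0)/C(9,3) = 5/12; then P = C(7,2)/C(15,2) = 1/5
P(both white) = 41/252 ≈ 0.1627.

41/252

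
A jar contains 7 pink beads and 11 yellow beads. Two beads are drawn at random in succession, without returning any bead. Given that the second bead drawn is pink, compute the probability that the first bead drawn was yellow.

11/17

P(first=yellow and the second bead drawn is pink) = (11/18)·(7/17) = 77/306.
P(the second bead drawn is pink) = Σ over first color = 7/51 + 77/306 = 7/18.
By Bayes, P(first=yellow | the second bead drawn is pink) = 77/306 / 7/18 = 11/17 ≈ 0.6471.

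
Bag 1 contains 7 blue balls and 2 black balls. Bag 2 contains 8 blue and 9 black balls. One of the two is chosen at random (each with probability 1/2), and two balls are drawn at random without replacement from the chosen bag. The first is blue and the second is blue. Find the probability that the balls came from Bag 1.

17/23

P(E | Bag 1) = 7/12; P(E | Bag 2) = 7/34.
P(E) = 1/2·7/12 + 1/2·7/34 = 161/408.
By Bayes' rule, P(Bag 1 | E) = 7/24 / 161/408 = 17/23 ≈ 0.7391.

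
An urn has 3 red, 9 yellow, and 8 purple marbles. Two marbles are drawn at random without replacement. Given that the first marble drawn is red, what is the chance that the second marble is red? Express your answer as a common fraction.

2/19

After removing 1 red, the urn has 2 red out of 19 remaining.
P(second is red | given) = 2/19 ≈ 0.1053.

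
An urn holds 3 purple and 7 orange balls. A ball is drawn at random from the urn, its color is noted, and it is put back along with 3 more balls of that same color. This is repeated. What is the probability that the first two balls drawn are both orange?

7/13

After a orange draw the urn holds 10 orange out of 13.
P = (7/10)·(10/13) = 7/13 ≈ 0.5385.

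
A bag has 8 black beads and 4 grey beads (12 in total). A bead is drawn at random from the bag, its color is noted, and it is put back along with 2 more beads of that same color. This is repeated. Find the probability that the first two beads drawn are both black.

After a black draw the bag holds 10 black out of 14.
P = (8/12)·(10/14) = 10/21 ≈ 0.4762.

10/21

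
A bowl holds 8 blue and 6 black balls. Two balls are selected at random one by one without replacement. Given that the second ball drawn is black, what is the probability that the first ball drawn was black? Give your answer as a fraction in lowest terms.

5/13

P(first=black and the second ball drawn is black) = (6/14)·(5/13) = 15/91.
P(the second ball drawn is black) = Σ over first color = 24/91 + 15/91 = 3/7.
By Bayes, P(first=black | the second ball drawn is black) = 15/91 / 3/7 = 5/13 ≈ 0.3846.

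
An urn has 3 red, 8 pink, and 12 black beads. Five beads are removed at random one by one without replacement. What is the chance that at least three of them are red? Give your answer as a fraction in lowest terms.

Sum the hypergeometric tail for j = 3,…,3 red beads.
Favorable = C(3,3)·C(20,2) = 190; total = C(23,5) = 33649.
P = 190/33649 = 10/1771 ≈ 0.0056.

10/1771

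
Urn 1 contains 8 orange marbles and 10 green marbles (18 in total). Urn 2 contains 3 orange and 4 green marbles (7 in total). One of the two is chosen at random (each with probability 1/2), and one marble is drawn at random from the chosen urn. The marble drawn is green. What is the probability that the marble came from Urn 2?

36/71

P(green | Urn 1) = 5/9; P(green | Urn 2) = 4/7.
P(green) = 1/2·5/9 + 1/2·4/7 = 71/126.
By Bayes' rule, P(Urn 2 | green) = 2/7 / 71/126 = 36/71 ≈ 0.5070.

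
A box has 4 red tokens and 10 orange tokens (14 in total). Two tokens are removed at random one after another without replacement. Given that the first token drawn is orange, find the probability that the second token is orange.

9/13

After removing 1 orange, the box has 9 orange out of 13 remaining.
P(second is orange | given) = 9/13 ≈ 0.6923.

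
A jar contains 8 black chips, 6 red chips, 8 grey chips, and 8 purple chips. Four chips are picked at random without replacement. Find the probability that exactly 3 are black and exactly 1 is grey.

64/3915

Unordered draws without replacement: count favorable combinations over C(30,4).
Favorable = C(8,3) · C(6,0) · C(8,1) · C(8,0) = 448; total = C(30,4) = 27405.
P = 448/27405 = 64/3915 ≈ 0.0163.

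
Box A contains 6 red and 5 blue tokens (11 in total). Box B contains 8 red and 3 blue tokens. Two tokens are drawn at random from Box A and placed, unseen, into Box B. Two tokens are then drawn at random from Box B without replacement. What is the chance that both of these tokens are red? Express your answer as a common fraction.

37/78

Condition on how many of the transferred tokens are red (from Box A: 6 red of 11; then Box B has 13 total).
  0 red: C(6,0)C(5,2)/C(11,2) = 2/11; then P = C(8,2)/C(13,2) = 14/39
  1 red: C(6,1)C(5,1)/C(11,2) = 6/11; then P = C(9,2)/C(13,2) = 6/13
  2 red: C(6,2)C(5,0)/C(11,2) = 3/11; then P = C(10,2)/C(13,2) = 15/26
P(both red) = 37/78 ≈ 0.4744.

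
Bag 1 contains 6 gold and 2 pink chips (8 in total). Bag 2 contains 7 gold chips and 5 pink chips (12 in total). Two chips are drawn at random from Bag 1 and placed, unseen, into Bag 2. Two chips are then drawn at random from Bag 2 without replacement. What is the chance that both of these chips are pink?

27/196

Condition on how many of the transferred chips are pink (from Bag 1: 2 pink of 8; then Bag 2 has 14 total).
  0 pink: C(2,0)C(6,2)/C(8,2) = 15/28; then P = C(5,2)/C(14,2) = 10/91
  1 pink: C(2,1)C(6,1)/C(8,2) = 3/7; then P = C(6,2)/C(14,2) = 15/91
  2 pink: C(2,2)C(6,0)/C(8,2) = 1/28; then P = C(7,2)/C(14,2) = 3/13
P(both pink) = 27/196 ≈ 0.1378.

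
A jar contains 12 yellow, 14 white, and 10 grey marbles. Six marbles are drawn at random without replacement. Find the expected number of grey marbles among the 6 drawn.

By linearity of expectation, E[X] = Σ P(draw i is grey); by symmetry each draw (even without replacement) has P(grey) = 10/36.
E[X] = 6 · 10/36 = 5/3 ≈ 1.6667.

5/3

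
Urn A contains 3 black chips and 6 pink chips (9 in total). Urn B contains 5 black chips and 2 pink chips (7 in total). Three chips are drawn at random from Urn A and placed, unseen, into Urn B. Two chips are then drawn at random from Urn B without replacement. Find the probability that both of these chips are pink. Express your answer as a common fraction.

5/36

Condition on how many of the transferred chips are pink (from Urn A: 6 pink of 9; then Urn B has 10 total).
  0 pink: C(6,0)C(3,3)/C(9,3) = 1/84; then P = C(2,2)/C(10,2) = 1/45
  1 pink: C(6,1)C(3,2)/C(9,3) = 3/14; then P = C(3,2)/C(10,2) = 1/15
  2 pink: C(6,2)C(3,1)/C(9,3) = 15/28; then P = C(4,2)/C(10,2) = 2/15
  3 pink: C(6,3)C(3,0)/C(9,3) = 5/21; then P = C(5,2)/C(10,2) = 2/9
P(both pink) = 5/36 ≈ 0.1389.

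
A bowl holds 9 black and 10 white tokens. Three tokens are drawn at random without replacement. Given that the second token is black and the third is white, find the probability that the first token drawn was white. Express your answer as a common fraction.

9/17

P(first=white and the second token is black and the third is white) = (10/19)·(9/18)·(9/17) = 45/323.
P(E) = Σ over first color = 40/323 + 45/323 = 5/19.
By Bayes, P(first=white | E) = 45/323 / 5/19 = 9/17 ≈ 0.5294.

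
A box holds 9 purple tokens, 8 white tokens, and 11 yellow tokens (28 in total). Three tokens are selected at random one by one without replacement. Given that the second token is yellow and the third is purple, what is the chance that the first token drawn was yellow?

5/13

P(first=yellow and the second token is yellow and the third is purple) = (11/28)·(10/27)·(9/26) = 55/1092.
P(E) = Σ over first color = 11/273 + 11/273 + 55/1092 = 11/84.
By Bayes, P(first=yellow | E) = 55/1092 / 11/84 = 5/13 ≈ 0.3846.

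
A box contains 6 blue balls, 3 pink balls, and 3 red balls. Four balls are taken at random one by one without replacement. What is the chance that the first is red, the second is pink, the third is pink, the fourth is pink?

1/660

Multiply the conditional probability of each draw in order, without replacement, so each draw removes one from its color and from the total.
P = (3/12) · (3/11) · (2/10) · (1/9) = 1/660 ≈ 0.0015.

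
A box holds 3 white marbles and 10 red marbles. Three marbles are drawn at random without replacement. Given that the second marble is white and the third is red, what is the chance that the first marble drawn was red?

9/11

P(first=red and the second marble is white and the third is red) = (10/13)·(3/12)·(9/11) = 45/286.
P(E) = Σ over first color = 5/143 + 45/286 = 5/26.
By Bayes, P(first=red | E) = 45/286 / 5/26 = 9/11 ≈ 0.8182.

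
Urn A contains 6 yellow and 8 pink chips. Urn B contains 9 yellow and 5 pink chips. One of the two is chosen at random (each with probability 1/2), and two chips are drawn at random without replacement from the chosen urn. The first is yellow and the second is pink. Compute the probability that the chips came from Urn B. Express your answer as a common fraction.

P(E | Urn A) = 24/91; P(E | Urn B) = 45/182.
P(E) = 1/2·24/91 + 1/2·45/182 = 93/364.
By Bayes' rule, P(Urn B | E) = 45/364 / 93/364 = 15/31 ≈ 0.4839.

15/31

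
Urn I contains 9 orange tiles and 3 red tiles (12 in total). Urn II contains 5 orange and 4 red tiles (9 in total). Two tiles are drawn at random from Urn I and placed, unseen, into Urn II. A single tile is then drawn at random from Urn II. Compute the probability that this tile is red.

9/22

Condition on how many of the transferred tiles are red (from Urn I: 3 red of 12; then Urn II has 11 total).
  0 red: C(3,0)C(9,2)/C(12,2) = 6/11; then P = 4/11
  1 red: C(3,1)C(9,1)/C(12,2) = 9/22; then P = 5/11
  2 red: C(3,2)C(9,0)/C(12,2) = 1/22; then P = 6/11
P(red from Urn II) = 9/22 ≈ 0.4091.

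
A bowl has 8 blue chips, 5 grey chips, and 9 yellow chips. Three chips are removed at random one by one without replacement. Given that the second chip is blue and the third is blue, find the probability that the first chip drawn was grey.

P(first=grey and the second chip is blue and the third is blue) = (5/22)·(8/21)·(7/20) = 1/33.
P(E) = Σ over first color = 2/55 + 1/33 + 3/55 = 4/33.
By Bayes, P(first=grey | E) = 1/33 / 4/33 = 1/4 ≈ 0.2500.

1/4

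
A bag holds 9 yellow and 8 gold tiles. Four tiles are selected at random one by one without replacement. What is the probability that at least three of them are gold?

Sum the hypergeometric tail for j = 3,…,4 gold tiles.
Favorable = C(8,3)·C(9,1) + C(8,4)·C(9,0) = 574; total = C(17,4) = 2380.
P = 574/2380 = 41/170 ≈ 0.2412.

41/170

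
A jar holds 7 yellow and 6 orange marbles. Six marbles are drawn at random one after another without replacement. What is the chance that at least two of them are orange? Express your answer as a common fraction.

1583/1716

Sum the hypergeometric tail for j = 2,…,6 orange marbles.
Favorable = C(6,2)·C(7,4) + C(6,3)·C(7,3) + C(6,4)·C(7,2) + C(6,5)·C(7,1) + C(6,6)·C(7,0) = 1583; total = C(13,6) = 1716.
P = 1583/1716 = 1583/1716 ≈ 0.9225.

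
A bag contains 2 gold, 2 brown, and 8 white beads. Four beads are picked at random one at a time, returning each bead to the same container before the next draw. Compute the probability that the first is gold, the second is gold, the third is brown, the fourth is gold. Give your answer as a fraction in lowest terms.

Multiply the conditional probability of each draw in order, with replacement (the composition resets each draw).
P = (2/12) · (2/12) · (2/12) · (2/12) = 1/1296 ≈ 0.0008.

1/1296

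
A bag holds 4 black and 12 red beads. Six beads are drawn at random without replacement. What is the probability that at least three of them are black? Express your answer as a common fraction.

Sum the hypergeometric tail for j = 3,…,4 black beads.
Favorable = C(4,3)·C(12,3) + C(4,4)·C(12,2) = 946; total = C(16,6) = 8008.
P = 946/8008 = 43/364 ≈ 0.1181.

43/364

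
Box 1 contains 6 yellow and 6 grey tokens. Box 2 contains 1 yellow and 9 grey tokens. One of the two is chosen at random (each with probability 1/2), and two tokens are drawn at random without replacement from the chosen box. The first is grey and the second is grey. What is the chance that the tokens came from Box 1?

P(E | Box 1) = 5/22; P(E | Box 2) = 4/5.
P(E) = 1/2·5/22 + 1/2·4/5 = 113/220.
By Bayes' rule, P(Box 1 | E) = 5/44 / 113/220 = 25/113 ≈ 0.2212.

25/113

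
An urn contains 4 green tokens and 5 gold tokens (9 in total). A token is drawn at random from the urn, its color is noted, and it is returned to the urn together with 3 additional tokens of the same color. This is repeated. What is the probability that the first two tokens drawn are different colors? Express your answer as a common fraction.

10/27

Either green then gold, or gold then green; after the first draw the total is 12.
P = (4/9)·(5/12) + (5/9)·(4/12) = 10/27 ≈ 0.3704.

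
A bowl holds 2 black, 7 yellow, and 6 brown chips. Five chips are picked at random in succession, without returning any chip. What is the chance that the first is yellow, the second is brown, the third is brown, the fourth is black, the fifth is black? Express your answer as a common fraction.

1/858

Multiply the conditional probability of each draw in order, without replacement, so each draw removes one from its color and from the total.
P = (7/15) · (6/14) · (5/13) · (2/12) · (1/11) = 1/858 ≈ 0.0012.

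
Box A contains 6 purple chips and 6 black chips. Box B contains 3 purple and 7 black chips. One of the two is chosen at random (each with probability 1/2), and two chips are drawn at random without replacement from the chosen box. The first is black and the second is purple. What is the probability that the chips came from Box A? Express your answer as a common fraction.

P(E | Box A) = 3/11; P(E | Box B) = 7/30.
P(E) = 1/2·3/11 + 1/2·7/30 = 167/660.
By Bayes' rule, P(Box A | E) = 3/22 / 167/660 = 90/167 ≈ 0.5389.

90/167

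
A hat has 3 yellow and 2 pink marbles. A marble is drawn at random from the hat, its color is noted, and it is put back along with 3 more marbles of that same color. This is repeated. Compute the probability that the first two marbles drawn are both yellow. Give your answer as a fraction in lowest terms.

After a yellow draw the hat holds 6 yellow out of 8.
P = (3/5)·(6/8) = 9/20 ≈ 0.4500.

9/20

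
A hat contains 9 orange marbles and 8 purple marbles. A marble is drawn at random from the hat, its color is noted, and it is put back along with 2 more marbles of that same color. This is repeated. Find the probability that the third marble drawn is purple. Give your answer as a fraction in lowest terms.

Sum over the four possibilities for the first two draws (purple/not-purple each), tracking how the purple count and total change by +2 per draw.
P(third is purple) = 8/17 ≈ 0.4706. (In a Pólya urn every draw has the same marginal probability 8/17.)

8/17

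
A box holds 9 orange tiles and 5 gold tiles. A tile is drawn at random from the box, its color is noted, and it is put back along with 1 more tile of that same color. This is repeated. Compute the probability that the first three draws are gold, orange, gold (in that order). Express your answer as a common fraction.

Track the composition after each reinforcement of +1.
P = (5/14) · (9/15) · (6/16) = 9/112 ≈ 0.0804.

9/112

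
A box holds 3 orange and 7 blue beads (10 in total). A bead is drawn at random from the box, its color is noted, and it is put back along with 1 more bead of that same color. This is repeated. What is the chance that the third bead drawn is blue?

7/10

Sum over the four possibilities for the first two draws (blue/not-blue each), tracking how the blue count and total change by +1 per draw.
P(third is blue) = 7/10 ≈ 0.7000. (In a Pólya urn every draw has the same marginal probability 7/10.)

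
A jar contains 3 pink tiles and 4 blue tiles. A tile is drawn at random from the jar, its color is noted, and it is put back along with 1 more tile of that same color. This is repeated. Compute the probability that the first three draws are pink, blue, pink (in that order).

Track the composition after each reinforcement of +1.
P = (3/7) · (4/8) · (4/9) = 2/21 ≈ 0.0952.

2/21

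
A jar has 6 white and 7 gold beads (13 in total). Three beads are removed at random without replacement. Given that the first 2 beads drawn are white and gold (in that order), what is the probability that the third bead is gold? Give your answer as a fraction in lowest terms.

After removing 1 white, 1 gold, the jar has 6 gold out of 11 remaining.
P(third is gold | given) = 6/11 ≈ 0.5455.

6/11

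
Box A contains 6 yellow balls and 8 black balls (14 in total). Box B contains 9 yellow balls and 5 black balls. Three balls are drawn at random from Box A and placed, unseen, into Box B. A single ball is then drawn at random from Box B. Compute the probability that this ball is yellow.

72/119

Condition on how many of the transferred balls are yellow (from Box A: 6 yellow of 14; then Box B has 17 total).
  0 yellow: C(6,0)C(8,3)/C(14,3) = 2/13; then P = 9/17
  1 yellow: C(6,1)C(8,2)/C(14,3) = 6/13; then P = 10/17
  2 yellow: C(6,2)C(8,1)/C(14,3) = 30/91; then P = 11/17
  3 yellow: C(6,3)C(8,0)/C(14,3) = 5/91; then P = 12/17
P(yellow from Box B) = 72/119 ≈ 0.6050.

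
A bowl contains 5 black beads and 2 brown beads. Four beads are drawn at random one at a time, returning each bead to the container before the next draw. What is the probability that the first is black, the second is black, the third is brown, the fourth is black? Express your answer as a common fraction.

250/2401

Multiply the conditional probability of each draw in order, with replacement (the composition resets each draw).
P = (5/7) · (5/7) · (2/7) · (5/7) = 250/2401 ≈ 0.1041.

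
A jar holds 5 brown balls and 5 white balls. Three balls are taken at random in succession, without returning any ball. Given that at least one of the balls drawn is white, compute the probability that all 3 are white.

1/11

P(all 3 white) = C(5,3)/C(10,3) = 1/12; P(at least one white) = 1 − C(5,3)/C(10,3) = 11/12.
Since 'all 3 white' ⊆ 'at least one white', P(all 3 | at least one) = 1/12 / 11/12 = 1/11 ≈ 0.0909.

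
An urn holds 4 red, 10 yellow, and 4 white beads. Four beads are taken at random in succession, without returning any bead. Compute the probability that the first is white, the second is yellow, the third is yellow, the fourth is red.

Multiply the conditional probability of each draw in order, without replacement, so each draw removes one from its color and from the total.
P = (4/18) · (10/17) · (9/16) · (4/15) = 1/51 ≈ 0.0196.

1/51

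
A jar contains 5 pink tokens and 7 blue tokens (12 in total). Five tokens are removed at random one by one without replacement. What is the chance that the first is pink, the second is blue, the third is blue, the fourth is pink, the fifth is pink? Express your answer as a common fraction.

7/264

Multiply the conditional probability of each draw in order, without replacement, so each draw removes one from its color and from the total.
P = (5/12) · (7/11) · (6/10) · (4/9) · (3/8) = 7/264 ≈ 0.0265.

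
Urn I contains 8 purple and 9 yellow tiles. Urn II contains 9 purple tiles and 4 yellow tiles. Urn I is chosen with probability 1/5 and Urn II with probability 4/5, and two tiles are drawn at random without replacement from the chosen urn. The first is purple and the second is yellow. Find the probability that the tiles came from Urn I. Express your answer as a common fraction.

39/175

P(E | Urn I) = 9/34; P(E | Urn II) = 3/13.
P(E) = 1/5·9/34 + 4/5·3/13 = 105/442.
By Bayes' rule, P(Urn I | E) = 9/170 / 105/442 = 39/175 ≈ 0.2229.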